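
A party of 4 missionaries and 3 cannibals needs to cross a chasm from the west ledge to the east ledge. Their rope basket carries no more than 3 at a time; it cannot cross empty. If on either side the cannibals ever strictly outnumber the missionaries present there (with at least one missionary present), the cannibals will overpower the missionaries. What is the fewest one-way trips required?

Counting alone: each trip to the east ledge takes at most 3 across and each return brings at least 1 back, so after t trips out (and t−1 returns) at most 3t − (t−1) of the 7 are across; that first reaches 7 at t = 3, so at least 5 crossings are needed.
The plan below uses exactly 5 crossings, so it is optimal:
1. 3 cannibals → the east ledge.  (the west ledge: 4M 0C; the east ledge: 0M 3C)
2. 1 cannibal ← the west ledge.  (the west ledge: 4M 1C; the east ledge: 0M 2C)
3. 3 missionaries → the east ledge.  (the west ledge: 1M 1C; the east ledge: 3M 2C)
4. 1 missionary ← the west ledge.  (the west ledge: 2M 1C; the east ledge: 2M 2C)
5. 2 missionaries and 1 cannibal → the east ledge.  (the west ledge: 0M 0C; the east ledge: 4M 3C)

5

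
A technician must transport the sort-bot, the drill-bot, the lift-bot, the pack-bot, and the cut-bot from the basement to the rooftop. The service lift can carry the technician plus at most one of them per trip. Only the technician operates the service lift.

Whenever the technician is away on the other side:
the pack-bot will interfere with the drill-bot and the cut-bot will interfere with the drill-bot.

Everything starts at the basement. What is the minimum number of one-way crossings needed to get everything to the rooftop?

11

Counting alone: the technician can take at most 1 across per trip to the rooftop, so moving all 5 needs at least 5 loaded trips out, with a return between consecutive ones — at least 9 crossings.
The safety rule pushes this higher. Following every safe sequence of crossings, the most of the 5 that can be at the rooftop as the service lift arrives there on crossing 9 is 4 — never all 5.
So no plan with fewer than 11 crossings exists, and this one achieves 11:
1. Technician goes to the rooftop with the drill-bot.
2. Technician goes back to the basement alone.
3. Technician goes to the rooftop with the sort-bot.
4. Technician goes back to the basement alone.
5. Technician goes to the rooftop with the lift-bot.
6. Technician goes back to the basement alone.
7. Technician goes to the rooftop with the pack-bot.
8. Technician goes back to the basement with the drill-bot.
9. Technician goes to the rooftop with the cut-bot.
10. Technician goes back to the basement alone.
11. Technician goes to the rooftop with the drill-bot.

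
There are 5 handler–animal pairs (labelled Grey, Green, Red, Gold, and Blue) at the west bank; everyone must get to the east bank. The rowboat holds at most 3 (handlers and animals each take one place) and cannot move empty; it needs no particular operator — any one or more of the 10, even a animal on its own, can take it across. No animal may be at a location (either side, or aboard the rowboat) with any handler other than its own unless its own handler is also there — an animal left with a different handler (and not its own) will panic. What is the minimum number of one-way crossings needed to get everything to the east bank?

Counting alone: each trip to the east bank takes at most 3 across and each return brings at least 1 back, so after t trips out (and t−1 returns) at most 3t − (t−1) of the 10 are across; that first reaches 10 at t = 5, so at least 9 crossings are needed.
The safety rule pushes this higher. Following every safe sequence of crossings, the most of the 10 that can be at the east bank as the rowboat arrives there on crossing 9 is 9 — never all 10.
So no plan with fewer than 11 crossings exists, and this one achieves 11:
1. animal Grey and handler Grey cross → the east bank.
2. handler Grey crosses ← the west bank.
3. animal Gold, animal Green, and animal Red cross → the east bank.
4. animal Grey crosses ← the west bank.
5. handler Gold, handler Green, and handler Red cross → the east bank.
6. animal Green and handler Green cross ← the west bank.
7. handler Blue, handler Green, and handler Grey cross → the east bank.
8. animal Red crosses ← the west bank.
9. animal Green and animal Grey cross → the east bank.
10. animal Grey crosses ← the west bank.
11. animal Blue, animal Grey, and animal Red cross → the east bank.

11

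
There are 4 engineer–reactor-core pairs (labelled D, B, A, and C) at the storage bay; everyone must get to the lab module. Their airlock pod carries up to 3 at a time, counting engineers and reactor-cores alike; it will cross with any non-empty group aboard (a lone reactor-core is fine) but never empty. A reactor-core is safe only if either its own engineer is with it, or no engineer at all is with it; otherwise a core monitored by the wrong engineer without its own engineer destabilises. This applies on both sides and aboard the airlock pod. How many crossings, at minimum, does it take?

9

Counting alone: each trip to the lab module takes at most 3 across and each return brings at least 1 back, so after t trips out (and t−1 returns) at most 3t − (t−1) of the 8 are across; that first reaches 8 at t = 4, so at least 7 crossings are needed.
The safety rule pushes this higher. Following every safe sequence of crossings, the most of the 8 that can be at the lab module as the airlock pod arrives there on crossing 7 is 7 — never all 8.
So no plan with fewer than 9 crossings exists, and this one achieves 9:
1. engineer D and reactor-core D cross → the lab module.
2. engineer D crosses ← the storage bay.
3. engineer B, engineer D, and reactor-core B cross → the lab module.
4. engineer D and reactor-core D cross ← the storage bay.
5. engineer A, engineer C, and engineer D cross → the lab module.
6. reactor-core B crosses ← the storage bay.
7. reactor-core B and reactor-core D cross → the lab module.
8. reactor-core D crosses ← the storage bay.
9. reactor-core A, reactor-core C, and reactor-core D cross → the lab module.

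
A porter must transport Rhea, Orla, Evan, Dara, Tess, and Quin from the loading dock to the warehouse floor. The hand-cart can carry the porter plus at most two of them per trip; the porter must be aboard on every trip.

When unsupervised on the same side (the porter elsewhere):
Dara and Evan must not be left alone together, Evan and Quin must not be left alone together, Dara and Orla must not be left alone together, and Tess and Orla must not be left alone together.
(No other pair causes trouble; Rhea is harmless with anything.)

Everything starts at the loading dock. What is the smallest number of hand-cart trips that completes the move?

Counting alone: the porter can take at most 2 across per trip to the warehouse floor, so moving all 6 needs at least 3 loaded trips out, with a return between consecutive ones — at least 5 crossings.
The safety rule pushes this higher. Following every safe sequence of crossings, the most of the 6 that can be at the warehouse floor as the hand-cart arrives there on crossing 5 is 5 — never all 6.
So no plan with fewer than 7 crossings exists, and this one achieves 7:
1. Porter goes to the warehouse floor with Evan and Orla.
2. Porter goes back to the loading dock alone.
3. Porter goes to the warehouse floor with Dara and Rhea.
4. Porter goes back to the loading dock with Evan and Orla.
5. Porter goes to the warehouse floor with Quin and Tess.
6. Porter goes back to the loading dock alone.
7. Porter goes to the warehouse floor with Evan and Orla.

7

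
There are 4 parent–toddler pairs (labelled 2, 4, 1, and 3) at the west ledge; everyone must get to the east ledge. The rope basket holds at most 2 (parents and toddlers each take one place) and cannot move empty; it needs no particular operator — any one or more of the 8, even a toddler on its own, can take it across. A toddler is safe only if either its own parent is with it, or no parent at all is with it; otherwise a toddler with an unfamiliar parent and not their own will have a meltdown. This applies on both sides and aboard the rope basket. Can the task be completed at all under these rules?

Following every safe sequence of crossings from the start, the most of the 8 that can be at the east ledge as the rope basket arrives there on crossings 1, 3, 5 is 2, 3, 4 respectively; the best ever achieved is 4 of 8.
From crossing 7 on, no configuration arises that was not already reachable earlier: only 44 distinct safe configurations (who is on which side, and where the rope basket is) can ever be reached, none of them has everyone across, and every continuation just revisits them. So no valid plan exists.

No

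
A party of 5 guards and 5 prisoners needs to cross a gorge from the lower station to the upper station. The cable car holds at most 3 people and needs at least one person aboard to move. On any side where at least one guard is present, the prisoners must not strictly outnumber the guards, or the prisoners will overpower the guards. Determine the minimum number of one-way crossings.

11

Counting alone: each trip to the upper station takes at most 3 across and each return brings at least 1 back, so after t trips out (and t−1 returns) at most 3t − (t−1) of the 10 are across; that first reaches 10 at t = 5, so at least 9 crossings are needed.
The safety rule pushes this higher. Following every safe sequence of crossings, the most of the 10 that can be at the upper station as the cable car arrives there on crossing 9 is 9 — never all 10.
So no plan with fewer than 11 crossings exists, and this one achieves 11:
1. 2 prisoners → the upper station.  (the lower station: 5G 3P; the upper station: 0G 2P)
2. 1 prisoner ← the lower station.  (the lower station: 5G 4P; the upper station: 0G 1P)
3. 3 prisoners → the upper station.  (the lower station: 5G 1P; the upper station: 0G 4P)
4. 1 prisoner ← the lower station.  (the lower station: 5G 2P; the upper station: 0G 3P)
5. 3 guards → the upper station.  (the lower station: 2G 2P; the upper station: 3G 3P)
6. 1 guard and 1 prisoner ← the lower station.  (the lower station: 3G 3P; the upper station: 2G 2P)
7. 3 guards → the upper station.  (the lower station: 0G 3P; the upper station: 5G 2P)
8. 1 prisoner ← the lower station.  (the lower station: 0G 4P; the upper station: 5G 1P)
9. 2 prisoners → the upper station.  (the lower station: 0G 2P; the upper station: 5G 3P)
10. 1 prisoner ← the lower station.  (the lower station: 0G 3P; the upper station: 5G 2P)
11. 3 prisoners → the upper station.  (the lower station: 0G 0P; the upper station: 5G 5P)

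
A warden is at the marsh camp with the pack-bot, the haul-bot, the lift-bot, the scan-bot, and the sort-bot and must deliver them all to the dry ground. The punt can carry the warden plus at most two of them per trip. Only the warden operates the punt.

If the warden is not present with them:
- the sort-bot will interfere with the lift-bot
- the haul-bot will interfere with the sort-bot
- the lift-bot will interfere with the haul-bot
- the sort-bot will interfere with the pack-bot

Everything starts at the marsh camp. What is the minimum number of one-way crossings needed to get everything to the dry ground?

Counting alone: the warden can take at most 2 across per trip to the dry ground, so moving all 5 needs at least 3 loaded trips out, with a return between consecutive ones — at least 5 crossings.
The safety rule pushes this higher. Following every safe sequence of crossings, the most of the 5 that can be at the dry ground as the punt arrives there on crossing 5 is 4 — never all 5.
So no plan with fewer than 7 crossings exists, and this one achieves 7:
1. Warden goes to the dry ground with the haul-bot and the sort-bot.
2. Warden goes back to the marsh camp with the haul-bot.
3. Warden goes to the dry ground with the haul-bot and the pack-bot.
4. Warden goes back to the marsh camp with the sort-bot.
5. Warden goes to the dry ground with the lift-bot and the scan-bot.
6. Warden goes back to the marsh camp with the haul-bot.
7. Warden goes to the dry ground with the haul-bot and the sort-bot.

7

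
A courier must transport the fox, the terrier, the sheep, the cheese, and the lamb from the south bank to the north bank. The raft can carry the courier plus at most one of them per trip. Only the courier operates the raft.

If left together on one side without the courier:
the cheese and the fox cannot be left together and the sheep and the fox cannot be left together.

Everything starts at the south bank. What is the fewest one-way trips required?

Counting alone: the courier can take at most 1 across per trip to the north bank, so moving all 5 needs at least 5 loaded trips out, with a return between consecutive ones — at least 9 crossings.
The safety rule pushes this higher. Following every safe sequence of crossings, the most of the 5 that can be at the north bank as the raft arrives there on crossing 9 is 4 — never all 5.
So no plan with fewer than 11 crossings exists, and this one achieves 11:
1. Courier goes to the north bank with the fox.
2. Courier goes back to the south bank alone.
3. Courier goes to the north bank with the terrier.
4. Courier goes back to the south bank alone.
5. Courier goes to the north bank with the sheep.
6. Courier goes back to the south bank with the fox.
7. Courier goes to the north bank with the cheese.
8. Courier goes back to the south bank alone.
9. Courier goes to the north bank with the lamb.
10. Courier goes back to the south bank alone.
11. Courier goes to the north bank with the fox.

11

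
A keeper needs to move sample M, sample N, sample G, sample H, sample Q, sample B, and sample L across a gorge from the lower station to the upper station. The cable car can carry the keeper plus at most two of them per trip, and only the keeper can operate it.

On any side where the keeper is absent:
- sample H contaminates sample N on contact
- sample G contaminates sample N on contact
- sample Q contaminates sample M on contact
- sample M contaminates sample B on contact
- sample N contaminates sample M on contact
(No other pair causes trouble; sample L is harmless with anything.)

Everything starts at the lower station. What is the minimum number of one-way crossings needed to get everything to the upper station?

Counting alone: the keeper can take at most 2 across per trip to the upper station, so moving all 7 needs at least 4 loaded trips out, with a return between consecutive ones — at least 7 crossings.
The safety rule pushes this higher. Following every safe sequence of crossings, the most of the 7 that can be at the upper station as the cable car arrives there on crossing 7 is 6 — never all 7.
So no plan with fewer than 9 crossings exists, and this one achieves 9:
1. Keeper goes to the upper station with sample M and sample N.
2. Keeper goes back to the lower station with sample M.
3. Keeper goes to the upper station with sample G and sample M.
4. Keeper goes back to the lower station with sample N.
5. Keeper goes to the upper station with sample H and sample L.
6. Keeper goes back to the lower station alone.
7. Keeper goes to the upper station with sample B and sample Q.
8. Keeper goes back to the lower station with sample M.
9. Keeper goes to the upper station with sample M and sample N.

9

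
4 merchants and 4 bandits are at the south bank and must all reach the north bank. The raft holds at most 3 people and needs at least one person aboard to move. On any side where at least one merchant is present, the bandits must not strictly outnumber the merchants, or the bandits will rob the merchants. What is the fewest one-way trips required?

9

Counting alone: each trip to the north bank takes at most 3 across and each return brings at least 1 back, so after t trips out (and t−1 returns) at most 3t − (t−1) of the 8 are across; that first reaches 8 at t = 4, so at least 7 crossings are needed.
The safety rule pushes this higher. Following every safe sequence of crossings, the most of the 8 that can be at the north bank as the raft arrives there on crossing 7 is 7 — never all 8.
So no plan with fewer than 9 crossings exists, and this one achieves 9:
1. 2 bandits → the north bank.  (the south bank: 4M 2B; the north bank: 0M 2B)
2. 1 bandit ← the south bank.  (the south bank: 4M 3B; the north bank: 0M 1B)
3. 3 bandits → the north bank.  (the south bank: 4M 0B; the north bank: 0M 4B)
4. 1 bandit ← the south bank.  (the south bank: 4M 1B; the north bank: 0M 3B)
5. 3 merchants → the north bank.  (the south bank: 1M 1B; the north bank: 3M 3B)
6. 1 merchant and 1 bandit ← the south bank.  (the south bank: 2M 2B; the north bank: 2M 2B)
7. 2 merchants → the north bank.  (the south bank: 0M 2B; the north bank: 4M 2B)
8. 1 bandit ← the south bank.  (the south bank: 0M 3B; the north bank: 4M 1B)
9. 3 bandits → the north bank.  (the south bank: 0M 0B; the north bank: 4M 4B)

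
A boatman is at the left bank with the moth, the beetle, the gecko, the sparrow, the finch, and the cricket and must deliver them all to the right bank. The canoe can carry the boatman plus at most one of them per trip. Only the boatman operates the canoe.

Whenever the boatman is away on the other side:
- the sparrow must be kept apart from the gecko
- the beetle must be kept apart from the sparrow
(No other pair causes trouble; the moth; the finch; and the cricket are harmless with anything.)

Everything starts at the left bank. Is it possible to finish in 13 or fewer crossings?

Yes — this plan uses 13 crossings (≤ 13):
1. Boatman goes to the right bank with the sparrow.
2. Boatman goes back to the left bank alone.
3. Boatman goes to the right bank with the moth.
4. Boatman goes back to the left bank alone.
5. Boatman goes to the right bank with the beetle.
6. Boatman goes back to the left bank with the sparrow.
7. Boatman goes to the right bank with the gecko.
8. Boatman goes back to the left bank alone.
9. Boatman goes to the right bank with the finch.
10. Boatman goes back to the left bank alone.
11. Boatman goes to the right bank with the cricket.
12. Boatman goes back to the left bank alone.
13. Boatman goes to the right bank with the sparrow.

Yes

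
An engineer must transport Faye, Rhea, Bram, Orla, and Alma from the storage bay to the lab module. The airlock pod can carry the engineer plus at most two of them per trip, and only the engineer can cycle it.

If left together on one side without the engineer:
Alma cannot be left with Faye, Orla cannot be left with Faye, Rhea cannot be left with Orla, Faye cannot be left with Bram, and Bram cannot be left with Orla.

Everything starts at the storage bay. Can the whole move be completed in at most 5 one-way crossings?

No

Counting alone: the engineer can take at most 2 across per trip to the lab module, so moving all 5 needs at least 3 loaded trips out, with a return between consecutive ones — at least 5 crossings.
The safety rule pushes this higher. Following every safe sequence of crossings, the most of the 5 that can be at the lab module as the airlock pod arrives there on crossing 5 is 4 — never all 5.
So the move cannot be finished within 5 crossings. (The shortest complete plan takes 7:)
1. Engineer goes to the lab module with Faye and Orla.
2. Engineer goes back to the storage bay with Faye.
3. Engineer goes to the lab module with Faye and Rhea.
4. Engineer goes back to the storage bay with Orla.
5. Engineer goes to the lab module with Alma and Bram.
6. Engineer goes back to the storage bay with Faye.
7. Engineer goes to the lab module with Faye and Orla.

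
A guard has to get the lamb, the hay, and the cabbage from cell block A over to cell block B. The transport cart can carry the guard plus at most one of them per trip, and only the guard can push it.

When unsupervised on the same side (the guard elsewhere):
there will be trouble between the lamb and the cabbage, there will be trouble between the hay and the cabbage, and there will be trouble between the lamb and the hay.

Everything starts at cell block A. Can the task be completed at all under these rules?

No

Whatever the first load, the items left behind include a forbidden pair without the guard. No opening move is safe, so no plan exists.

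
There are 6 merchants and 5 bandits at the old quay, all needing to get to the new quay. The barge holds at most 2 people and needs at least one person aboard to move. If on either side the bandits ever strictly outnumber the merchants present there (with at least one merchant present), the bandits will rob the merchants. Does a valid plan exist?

Yes

1. 2 bandits → the new quay.  (the old quay: 6M 3B; the new quay: 0M 2B)
2. 1 bandit ← the old quay.  (the old quay: 6M 4B; the new quay: 0M 1B)
3. 2 bandits → the new quay.  (the old quay: 6M 2B; the new quay: 0M 3B)
4. 1 bandit ← the old quay.  (the old quay: 6M 3B; the new quay: 0M 2B)
5. 2 merchants → the new quay.  (the old quay: 4M 3B; the new quay: 2M 2B)
6. 1 bandit ← the old quay.  (the old quay: 4M 4B; the new quay: 2M 1B)
7. 1 merchant and 1 bandit → the new quay.  (the old quay: 3M 3B; the new quay: 3M 2B)
8. 1 merchant ← the old quay.  (the old quay: 4M 3B; the new quay: 2M 2B)
9. 1 merchant and 1 bandit → the new quay.  (the old quay: 3M 2B; the new quay: 3M 3B)
10. 1 bandit ← the old quay.  (the old quay: 3M 3B; the new quay: 3M 2B)
11. 1 merchant and 1 bandit → the new quay.  (the old quay: 2M 2B; the new quay: 4M 3B)
12. 1 merchant ← the old quay.  (the old quay: 3M 2B; the new quay: 3M 3B)
13. 1 merchant and 1 bandit → the new quay.  (the old quay: 2M 1B; the new quay: 4M 4B)
14. 1 bandit ← the old quay.  (the old quay: 2M 2B; the new quay: 4M 3B)
15. 1 merchant and 1 bandit → the new quay.  (the old quay: 1M 1B; the new quay: 5M 4B)
16. 1 merchant ← the old quay.  (the old quay: 2M 1B; the new quay: 4M 4B)
17. 1 merchant and 1 bandit → the new quay.  (the old quay: 1M 0B; the new quay: 5M 5B)
18. 1 bandit ← the old quay.  (the old quay: 1M 1B; the new quay: 5M 4B)
19. 1 merchant and 1 bandit → the new quay.  (the old quay: 0M 0B; the new quay: 6M 5B)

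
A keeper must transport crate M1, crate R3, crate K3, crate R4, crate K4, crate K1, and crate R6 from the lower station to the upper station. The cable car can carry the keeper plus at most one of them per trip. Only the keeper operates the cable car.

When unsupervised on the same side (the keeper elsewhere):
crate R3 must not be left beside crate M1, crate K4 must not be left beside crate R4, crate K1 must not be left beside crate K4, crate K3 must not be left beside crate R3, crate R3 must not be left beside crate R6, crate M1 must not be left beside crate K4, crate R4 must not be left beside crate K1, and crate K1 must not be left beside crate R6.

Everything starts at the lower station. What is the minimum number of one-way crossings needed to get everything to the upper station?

Whatever the first load, the items left behind include a forbidden pair without the keeper. No opening move is safe, so no plan exists.

impossible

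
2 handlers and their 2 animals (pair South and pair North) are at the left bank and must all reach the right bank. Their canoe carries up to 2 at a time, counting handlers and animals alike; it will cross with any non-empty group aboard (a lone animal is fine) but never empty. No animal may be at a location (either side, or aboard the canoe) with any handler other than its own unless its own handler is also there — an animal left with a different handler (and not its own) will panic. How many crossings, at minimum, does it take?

5

Counting alone: each trip to the right bank takes at most 2 across and each return brings at least 1 back, so after t trips out (and t−1 returns) at most 2t − (t−1) of the 4 are across; that first reaches 4 at t = 3, so at least 5 crossings are needed.
The plan below uses exactly 5 crossings, so it is optimal:
1. animal South and handler South cross → the right bank.
2. handler South crosses ← the left bank.
3. handler North and handler South cross → the right bank.
4. handler North crosses ← the left bank.
5. animal North and handler North cross → the right bank.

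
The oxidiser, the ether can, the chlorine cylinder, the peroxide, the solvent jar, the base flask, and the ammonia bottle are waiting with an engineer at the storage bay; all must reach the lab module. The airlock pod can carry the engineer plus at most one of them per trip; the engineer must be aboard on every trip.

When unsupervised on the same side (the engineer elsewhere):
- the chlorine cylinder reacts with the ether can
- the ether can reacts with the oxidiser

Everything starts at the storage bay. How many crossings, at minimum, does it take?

Counting alone: the engineer can take at most 1 across per trip to the lab module, so moving all 7 needs at least 7 loaded trips out, with a return between consecutive ones — at least 13 crossings.
The safety rule pushes this higher. Following every safe sequence of crossings, the most of the 7 that can be at the lab module as the airlock pod arrives there on crossing 13 is 6 — never all 7.
So no plan with fewer than 15 crossings exists, and this one achieves 15:
1. Engineer goes to the lab module with the ether can.
2. Engineer goes back to the storage bay alone.
3. Engineer goes to the lab module with the oxidiser.
4. Engineer goes back to the storage bay with the ether can.
5. Engineer goes to the lab module with the chlorine cylinder.
6. Engineer goes back to the storage bay alone.
7. Engineer goes to the lab module with the peroxide.
8. Engineer goes back to the storage bay alone.
9. Engineer goes to the lab module with the solvent jar.
10. Engineer goes back to the storage bay alone.
11. Engineer goes to the lab module with the base flask.
12. Engineer goes back to the storage bay alone.
13. Engineer goes to the lab module with the ammonia bottle.
14. Engineer goes back to the storage bay alone.
15. Engineer goes to the lab module with the ether can.

15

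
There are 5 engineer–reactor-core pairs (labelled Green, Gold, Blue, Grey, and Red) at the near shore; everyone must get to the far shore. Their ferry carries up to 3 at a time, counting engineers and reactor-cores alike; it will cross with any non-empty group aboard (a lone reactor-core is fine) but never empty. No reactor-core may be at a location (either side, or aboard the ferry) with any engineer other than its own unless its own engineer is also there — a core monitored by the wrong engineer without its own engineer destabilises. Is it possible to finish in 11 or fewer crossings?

Yes

Yes — this plan uses 11 crossings (≤ 11):
1. engineer Green and reactor-core Green cross → the far shore.
2. engineer Green crosses ← the near shore.
3. reactor-core Blue, reactor-core Gold, and reactor-core Grey cross → the far shore.
4. reactor-core Green crosses ← the near shore.
5. engineer Blue, engineer Gold, and engineer Grey cross → the far shore.
6. engineer Gold and reactor-core Gold cross ← the near shore.
7. engineer Gold, engineer Green, and engineer Red cross → the far shore.
8. reactor-core Blue crosses ← the near shore.
9. reactor-core Gold and reactor-core Green cross → the far shore.
10. reactor-core Green crosses ← the near shore.
11. reactor-core Blue, reactor-core Green, and reactor-core Red cross → the far shore.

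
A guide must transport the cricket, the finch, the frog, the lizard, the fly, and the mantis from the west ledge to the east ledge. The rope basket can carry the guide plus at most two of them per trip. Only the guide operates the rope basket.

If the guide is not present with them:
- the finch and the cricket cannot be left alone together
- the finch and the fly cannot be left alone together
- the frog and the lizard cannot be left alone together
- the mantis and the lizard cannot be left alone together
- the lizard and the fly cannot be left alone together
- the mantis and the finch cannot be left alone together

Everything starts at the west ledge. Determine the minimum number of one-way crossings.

7

Counting alone: the guide can take at most 2 across per trip to the east ledge, so moving all 6 needs at least 3 loaded trips out, with a return between consecutive ones — at least 5 crossings.
The safety rule pushes this higher. Following every safe sequence of crossings, the most of the 6 that can be at the east ledge as the rope basket arrives there on crossing 5 is 4 — never all 6.
So no plan with fewer than 7 crossings exists, and this one achieves 7:
1. Guide goes to the east ledge with the finch and the lizard.
2. Guide goes back to the west ledge alone.
3. Guide goes to the east ledge with the cricket and the frog.
4. Guide goes back to the west ledge with the finch and the lizard.
5. Guide goes to the east ledge with the fly and the mantis.
6. Guide goes back to the west ledge alone.
7. Guide goes to the east ledge with the finch and the lizard.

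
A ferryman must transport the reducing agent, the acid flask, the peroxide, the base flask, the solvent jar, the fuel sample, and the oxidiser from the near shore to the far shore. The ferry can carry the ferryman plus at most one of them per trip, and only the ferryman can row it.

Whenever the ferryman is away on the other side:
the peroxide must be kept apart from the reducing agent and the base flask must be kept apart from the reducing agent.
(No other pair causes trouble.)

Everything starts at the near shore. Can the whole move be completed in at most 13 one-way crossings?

No

Counting alone: the ferryman can take at most 1 across per trip to the far shore, so moving all 7 needs at least 7 loaded trips out, with a return between consecutive ones — at least 13 crossings.
The safety rule pushes this higher. Following every safe sequence of crossings, the most of the 7 that can be at the far shore as the ferry arrives there on crossing 13 is 6 — never all 7.
So the move cannot be finished within 13 crossings. (The shortest complete plan takes 15:)
1. Ferryman goes to the far shore with the reducing agent.  [the near shore: the acid flask, the base flask, the fuel sample, the oxidiser, the peroxide, the solvent jar | the far shore: the reducing agent]
2. Ferryman goes back to the near shore alone.  [the near shore: the acid flask, the base flask, the fuel sample, the oxidiser, the peroxide, the solvent jar | the far shore: the reducing agent]
3. Ferryman goes to the far shore with the acid flask.  [the near shore: the base flask, the fuel sample, the oxidiser, the peroxide, the solvent jar | the far shore: the acid flask, the reducing agent]
4. Ferryman goes back to the near shore alone.  [the near shore: the base flask, the fuel sample, the oxidiser, the peroxide, the solvent jar | the far shore: the acid flask, the reducing agent]
5. Ferryman goes to the far shore with the peroxide.  [the near shore: the base flask, the fuel sample, the oxidiser, the solvent jar | the far shore: the acid flask, the peroxide, the reducing agent]
6. Ferryman goes back to the near shore with the reducing agent.  [the near shore: the base flask, the fuel sample, the oxidiser, the reducing agent, the solvent jar | the far shore: the acid flask, the peroxide]
7. Ferryman goes to the far shore with the base flask.  [the near shore: the fuel sample, the oxidiser, the reducing agent, the solvent jar | the far shore: the acid flask, the base flask, the peroxide]
8. Ferryman goes back to the near shore alone.  [the near shore: the fuel sample, the oxidiser, the reducing agent, the solvent jar | the far shore: the acid flask, the base flask, the peroxide]
9. Ferryman goes to the far shore with the solvent jar.  [the near shore: the fuel sample, the oxidiser, the reducing agent | the far shore: the acid flask, the base flask, the peroxide, the solvent jar]
10. Ferryman goes back to the near shore alone.  [the near shore: the fuel sample, the oxidiser, the reducing agent | the far shore: the acid flask, the base flask, the peroxide, the solvent jar]
11. Ferryman goes to the far shore with the fuel sample.  [the near shore: the oxidiser, the reducing agent | the far shore: the acid flask, the base flask, the fuel sample, the peroxide, the solvent jar]
12. Ferryman goes back to the near shore alone.  [the near shore: the oxidiser, the reducing agent | the far shore: the acid flask, the base flask, the fuel sample, the peroxide, the solvent jar]
13. Ferryman goes to the far shore with the oxidiser.  [the near shore: the reducing agent | the far shore: the acid flask, the base flask, the fuel sample, the oxidiser, the peroxide, the solvent jar]
14. Ferryman goes back to the near shore alone.  [the near shore: the reducing agent | the far shore: the acid flask, the base flask, the fuel sample, the oxidiser, the peroxide, the solvent jar]
15. Ferryman goes to the far shore with the reducing agent.  [the near shore: — | the far shore: the acid flask, the base flask, the fuel sample, the oxidiser, the peroxide, the reducing agent, the solvent jar]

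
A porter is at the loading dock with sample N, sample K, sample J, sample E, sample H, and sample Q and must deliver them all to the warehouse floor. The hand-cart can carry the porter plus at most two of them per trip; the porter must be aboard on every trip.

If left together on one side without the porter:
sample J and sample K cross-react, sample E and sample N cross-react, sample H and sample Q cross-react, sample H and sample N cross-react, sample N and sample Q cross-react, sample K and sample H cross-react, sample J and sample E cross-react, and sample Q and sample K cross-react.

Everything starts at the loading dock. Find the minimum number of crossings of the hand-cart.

Whatever the first load, the items left behind include a forbidden pair without the porter. No opening move is safe, so no plan exists.

impossible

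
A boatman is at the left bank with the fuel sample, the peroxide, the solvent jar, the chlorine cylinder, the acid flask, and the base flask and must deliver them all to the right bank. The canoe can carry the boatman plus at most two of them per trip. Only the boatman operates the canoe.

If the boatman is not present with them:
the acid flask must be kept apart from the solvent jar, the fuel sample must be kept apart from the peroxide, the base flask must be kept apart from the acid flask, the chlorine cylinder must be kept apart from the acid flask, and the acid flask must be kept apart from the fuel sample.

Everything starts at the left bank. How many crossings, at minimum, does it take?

7

Counting alone: the boatman can take at most 2 across per trip to the right bank, so moving all 6 needs at least 3 loaded trips out, with a return between consecutive ones — at least 5 crossings.
The safety rule pushes this higher. Following every safe sequence of crossings, the most of the 6 that can be at the right bank as the canoe arrives there on crossing 5 is 5 — never all 6.
So no plan with fewer than 7 crossings exists, and this one achieves 7:
1. Boatman goes to the right bank with the acid flask and the fuel sample.
2. Boatman goes back to the left bank with the fuel sample.
3. Boatman goes to the right bank with the fuel sample and the solvent jar.
4. Boatman goes back to the left bank with the acid flask.
5. Boatman goes to the right bank with the base flask and the chlorine cylinder.
6. Boatman goes back to the left bank alone.
7. Boatman goes to the right bank with the acid flask and the peroxide.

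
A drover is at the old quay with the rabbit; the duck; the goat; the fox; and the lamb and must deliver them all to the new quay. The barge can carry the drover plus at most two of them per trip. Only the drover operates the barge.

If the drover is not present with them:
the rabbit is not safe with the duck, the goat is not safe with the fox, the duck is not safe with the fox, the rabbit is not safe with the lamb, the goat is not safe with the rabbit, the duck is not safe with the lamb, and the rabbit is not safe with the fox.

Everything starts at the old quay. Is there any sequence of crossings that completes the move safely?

No

Whatever the first load, the items left behind include a forbidden pair without the drover. No opening move is safe, so no plan exists.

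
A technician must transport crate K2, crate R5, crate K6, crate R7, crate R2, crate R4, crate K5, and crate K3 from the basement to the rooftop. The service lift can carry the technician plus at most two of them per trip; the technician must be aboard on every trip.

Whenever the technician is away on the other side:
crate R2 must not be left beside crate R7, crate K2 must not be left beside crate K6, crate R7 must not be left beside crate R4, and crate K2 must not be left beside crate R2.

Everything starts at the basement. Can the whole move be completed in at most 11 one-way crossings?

Yes

Yes — this plan uses 9 crossings (≤ 11):
1. Technician goes to the rooftop with crate K2 and crate R7.
2. Technician goes back to the basement alone.
3. Technician goes to the rooftop with crate K6 and crate R5.
4. Technician goes back to the basement with crate K2.
5. Technician goes to the rooftop with crate R2 and crate R4.
6. Technician goes back to the basement with crate R7.
7. Technician goes to the rooftop with crate K3 and crate K5.
8. Technician goes back to the basement alone.
9. Technician goes to the rooftop with crate K2 and crate R7.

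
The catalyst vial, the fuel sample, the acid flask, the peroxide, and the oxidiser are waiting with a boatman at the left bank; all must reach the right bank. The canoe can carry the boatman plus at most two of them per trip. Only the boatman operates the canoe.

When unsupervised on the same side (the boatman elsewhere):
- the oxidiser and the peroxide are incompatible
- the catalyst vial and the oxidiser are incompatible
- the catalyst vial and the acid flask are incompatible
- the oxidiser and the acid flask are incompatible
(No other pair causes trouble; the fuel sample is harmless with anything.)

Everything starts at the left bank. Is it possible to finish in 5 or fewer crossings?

No

Counting alone: the boatman can take at most 2 across per trip to the right bank, so moving all 5 needs at least 3 loaded trips out, with a return between consecutive ones — at least 5 crossings.
The safety rule pushes this higher. Following every safe sequence of crossings, the most of the 5 that can be at the right bank as the canoe arrives there on crossing 5 is 4 — never all 5.
So the move cannot be finished within 5 crossings. (The shortest complete plan takes 7:)
1. Boatman goes to the right bank with the catalyst vial and the oxidiser.  [the left bank: the acid flask, the fuel sample, the peroxide | the right bank: the catalyst vial, the oxidiser]
2. Boatman goes back to the left bank with the catalyst vial.  [the left bank: the acid flask, the catalyst vial, the fuel sample, the peroxide | the right bank: the oxidiser]
3. Boatman goes to the right bank with the catalyst vial and the fuel sample.  [the left bank: the acid flask, the peroxide | the right bank: the catalyst vial, the fuel sample, the oxidiser]
4. Boatman goes back to the left bank with the catalyst vial.  [the left bank: the acid flask, the catalyst vial, the peroxide | the right bank: the fuel sample, the oxidiser]
5. Boatman goes to the right bank with the catalyst vial and the peroxide.  [the left bank: the acid flask | the right bank: the catalyst vial, the fuel sample, the oxidiser, the peroxide]
6. Boatman goes back to the left bank with the oxidiser.  [the left bank: the acid flask, the oxidiser | the right bank: the catalyst vial, the fuel sample, the peroxide]
7. Boatman goes to the right bank with the acid flask and the oxidiser.  [the left bank: — | the right bank: the acid flask, the catalyst vial, the fuel sample, the oxidiser, the peroxide]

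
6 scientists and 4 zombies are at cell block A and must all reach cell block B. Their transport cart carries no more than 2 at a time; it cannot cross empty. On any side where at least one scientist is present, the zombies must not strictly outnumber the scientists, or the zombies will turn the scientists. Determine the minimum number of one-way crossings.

Counting alone: each trip to cell block B takes at most 2 across and each return brings at least 1 back, so after t trips out (and t−1 returns) at most 2t − (t−1) of the 10 are across; that first reaches 10 at t = 9, so at least 17 crossings are needed.
The plan below uses exactly 17 crossings, so it is optimal:
1. 2 zombies → cell block B.  (cell block A: 6S 2Z; cell block B: 0S 2Z)
2. 1 zombie ← cell block A.  (cell block A: 6S 3Z; cell block B: 0S 1Z)
3. 2 zombies → cell block B.  (cell block A: 6S 1Z; cell block B: 0S 3Z)
4. 1 zombie ← cell block A.  (cell block A: 6S 2Z; cell block B: 0S 2Z)
5. 2 scientists → cell block B.  (cell block A: 4S 2Z; cell block B: 2S 2Z)
6. 1 zombie ← cell block A.  (cell block A: 4S 3Z; cell block B: 2S 1Z)
7. 1 scientist and 1 zombie → cell block B.  (cell block A: 3S 2Z; cell block B: 3S 2Z)
8. 1 zombie ← cell block A.  (cell block A: 3S 3Z; cell block B: 3S 1Z)
9. 2 zombies → cell block B.  (cell block A: 3S 1Z; cell block B: 3S 3Z)
10. 1 zombie ← cell block A.  (cell block A: 3S 2Z; cell block B: 3S 2Z)
11. 1 scientist and 1 zombie → cell block B.  (cell block A: 2S 1Z; cell block B: 4S 3Z)
12. 1 zombie ← cell block A.  (cell block A: 2S 2Z; cell block B: 4S 2Z)
13. 2 zombies → cell block B.  (cell block A: 2S 0Z; cell block B: 4S 4Z)
14. 1 zombie ← cell block A.  (cell block A: 2S 1Z; cell block B: 4S 3Z)
15. 1 scientist and 1 zombie → cell block B.  (cell block A: 1S 0Z; cell block B: 5S 4Z)
16. 1 zombie ← cell block A.  (cell block A: 1S 1Z; cell block B: 5S 3Z)
17. 1 scientist and 1 zombie → cell block B.  (cell block A: 0S 0Z; cell block B: 6S 4Z)

17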